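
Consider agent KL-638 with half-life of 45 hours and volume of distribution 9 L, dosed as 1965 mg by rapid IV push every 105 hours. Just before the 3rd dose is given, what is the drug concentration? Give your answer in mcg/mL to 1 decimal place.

51.9 mcg/mL

f = (1/2)^(τ/t½) = (1/2)^(105/45) ≈ 0.1984.
C₀ = D/Vd = 1965/9 ≈ 218.333 mcg/mL.
Before the 3rd dose, 2 doses have been given. Superposition: Cmin = C₀·(f + f²).
≈ 218.333 × (0.1984 + 0.0394) ≈ 218.333 × 0.2378 ≈ 51.920 mcg/mL.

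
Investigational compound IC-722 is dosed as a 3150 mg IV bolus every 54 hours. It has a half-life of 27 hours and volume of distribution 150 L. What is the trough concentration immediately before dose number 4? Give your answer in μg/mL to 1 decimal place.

f = (1/2)^(τ/t½) = (1/2)^(54/27) ≈ 0.2500.
C₀ = D/Vd = 3150/150 ≈ 21.000 μg/mL.
Before the 4th dose, 3 doses have been given. Superposition: Cmin = C₀·(f + f² + … + f^3).
≈ 21.000 × (0.2500 + 0.0625 + 0.0156) ≈ 21.000 × 0.3281 ≈ 6.890 μg/mL.

6.9 μg/mL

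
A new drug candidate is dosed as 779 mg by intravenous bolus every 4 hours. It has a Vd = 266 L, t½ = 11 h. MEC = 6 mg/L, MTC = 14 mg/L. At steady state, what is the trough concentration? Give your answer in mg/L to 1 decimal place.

τ/t½ = 4/11 ≈ 0.36364, so fraction remaining f = (1/2)^(4/11) ≈ 0.7772.
Single-dose peak C₀ = D/Vd = 779/266 ≈ 2.929 mg/L.
Steady-state trough Cmin,ss = C₀·f/(1−f) ≈ 2.929 × 0.7772/0.2228 ≈ 10.217 mg/L.
Trough 10.2 mg/L vs MEC 6 mg/L: adequate.

10.2 mg/L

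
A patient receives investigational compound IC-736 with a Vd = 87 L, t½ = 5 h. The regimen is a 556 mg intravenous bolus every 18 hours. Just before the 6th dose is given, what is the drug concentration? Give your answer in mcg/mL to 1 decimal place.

0.6 mcg/mL

f = (1/2)^(τ/t½) = (1/2)^(18/5) ≈ 0.0825.
C₀ = D/Vd = 556/87 ≈ 6.391 mcg/mL.
Before the 6th dose, 5 doses have been given. Superposition: Cmin = C₀·(f + f² + … + f^5).
≈ 6.391 × (0.0825 + 0.0068 + 0.0006 + 0.0000 + 0.0000) ≈ 6.391 × 0.0899 ≈ 0.575 mcg/mL.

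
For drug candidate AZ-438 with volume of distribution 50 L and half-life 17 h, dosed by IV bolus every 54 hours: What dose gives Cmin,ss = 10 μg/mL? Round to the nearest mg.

4020 mg

τ/t½ = 54/17 ≈ 3.1765, so f = (1/2)^(54/17) ≈ 0.110608.
Cmin,ss = (D/Vd)·f/(1−f), so D = Cmin,ss·Vd·(1−f)/f.
D = 10 × 50 × (1−f)/f ≈ 10 × 50 × 8.04094 ≈ 4020.47 mg.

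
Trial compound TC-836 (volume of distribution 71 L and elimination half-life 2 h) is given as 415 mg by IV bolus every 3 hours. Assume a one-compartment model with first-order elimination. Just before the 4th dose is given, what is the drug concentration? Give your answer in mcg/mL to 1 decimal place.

3.1 mcg/mL

f = (1/2)^(τ/t½) = (1/2)^(3/2) ≈ 0.3536.
C₀ = D/Vd = 415/71 ≈ 5.845 mcg/mL.
Before the 4th dose, 3 doses have been given. Superposition: Cmin = C₀·(f + f² + … + f^3).
≈ 5.845 × (0.3536 + 0.1250 + 0.0442) ≈ 5.845 × 0.5228 ≈ 3.056 mcg/mL.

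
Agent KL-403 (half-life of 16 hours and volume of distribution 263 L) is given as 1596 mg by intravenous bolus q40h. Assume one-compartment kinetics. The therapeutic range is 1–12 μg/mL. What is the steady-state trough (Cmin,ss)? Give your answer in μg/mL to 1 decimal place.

Over one 40-h interval, 40/16 ≈ 2.5 half-lives elapse, leaving f ≈ 0.1768 of each dose.
Accumulation ratio R = 1/(1 − f) ≈ 1/0.8232 ≈ 1.2148.
Single-dose peak C₀ = D/Vd = 1596/263 ≈ 6.068 μg/mL.
Cmax,ss = C₀/(1 − f) ≈ 6.068/0.8232 ≈ 7.371 μg/mL.
Steady-state trough Cmin,ss = Cmax,ss·f ≈ 7.371 × 0.1768 ≈ 1.303 μg/mL.
Trough 1.3 μg/mL vs MEC 1 μg/mL: adequate.

1.3 μg/mL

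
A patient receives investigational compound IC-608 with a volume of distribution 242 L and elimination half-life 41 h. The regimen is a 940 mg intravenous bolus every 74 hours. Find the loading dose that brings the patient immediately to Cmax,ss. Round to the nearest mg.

f = (1/2)^(74/41) ≈ 0.286205; accumulation ratio R = 1/(1−f) ≈ 1.40096.
Loading dose to hit Cmax,ss on first dose: D_load = D_maint·R ≈ 940 × 1.40096 ≈ 1316.90 mg.

1317 mg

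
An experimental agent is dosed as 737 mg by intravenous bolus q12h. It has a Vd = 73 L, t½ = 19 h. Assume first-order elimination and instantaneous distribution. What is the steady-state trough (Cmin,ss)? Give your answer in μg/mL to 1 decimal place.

18.4 μg/mL

τ/t½ = 12/19 ≈ 0.63158, so fraction remaining f = (1/2)^(12/19) ≈ 0.6455.
Accumulation ratio R = 1/(1 − f) ≈ 1/0.3545 ≈ 2.8209.
Each bolus raises the concentration by D/Vd = 737/73 ≈ 10.096 μg/mL.
Steady-state peak Cmax,ss = C₀·R ≈ 10.096 × 2.8209 ≈ 28.480 μg/mL.
Steady-state trough Cmin,ss = Cmax,ss·f ≈ 28.480 × 0.6455 ≈ 18.384 μg/mL.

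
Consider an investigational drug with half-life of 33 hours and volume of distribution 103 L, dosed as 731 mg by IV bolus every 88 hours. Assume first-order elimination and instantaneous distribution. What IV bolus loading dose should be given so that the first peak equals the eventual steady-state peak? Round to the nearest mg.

868 mg

f = (1/2)^(88/33) ≈ 0.157490; accumulation ratio R = 1/(1−f) ≈ 1.18693.
Loading dose to hit Cmax,ss on first dose: D_load = D_maint·R ≈ 731 × 1.18693 ≈ 867.65 mg.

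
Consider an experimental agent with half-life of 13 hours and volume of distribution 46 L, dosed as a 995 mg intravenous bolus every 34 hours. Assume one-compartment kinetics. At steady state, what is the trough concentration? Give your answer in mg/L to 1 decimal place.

4.2 mg/L

τ/t½ = 34/13 ≈ 2.6154, so fraction remaining f = (1/2)^(34/13) ≈ 0.1632.
Single-dose peak C₀ = D/Vd = 995/46 ≈ 21.630 mg/L.
Steady-state trough Cmin,ss = C₀·f/(1−f) ≈ 21.630 × 0.1632/0.8368 ≈ 4.218 mg/L.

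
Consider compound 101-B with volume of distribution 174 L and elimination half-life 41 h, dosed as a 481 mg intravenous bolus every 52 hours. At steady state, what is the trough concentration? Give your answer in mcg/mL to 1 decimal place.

2.0 mcg/mL

τ/t½ = 52/41 ≈ 1.2683, so fraction remaining f = (1/2)^(52/41) ≈ 0.4152.
At steady state, accumulation factor R = 1/(1 − e^(−kτ)) ≈ 1.7100.
Single-dose peak C₀ = D/Vd = 481/174 ≈ 2.764 mcg/mL.
Cmax,ss = C₀/(1 − f) ≈ 2.764/0.5848 ≈ 4.726 mcg/mL.
Steady-state trough Cmin,ss = Cmax,ss·f ≈ 4.726 × 0.4152 ≈ 1.962 mcg/mL.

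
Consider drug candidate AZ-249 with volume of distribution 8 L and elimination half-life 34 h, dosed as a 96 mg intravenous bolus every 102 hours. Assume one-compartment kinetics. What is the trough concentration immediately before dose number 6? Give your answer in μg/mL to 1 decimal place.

f = (1/2)^(τ/t½) = (1/2)^(102/34) ≈ 0.1250.
C₀ = D/Vd = 96/8 ≈ 12.000 μg/mL.
Before the 6th dose, 5 doses have been given. Superposition: Cmin = C₀·(f + f² + … + f^5).
≈ 12.000 × (0.1250 + 0.0156 + 0.0020 + 0.0002 + 0.0000) ≈ 12.000 × 0.1428 ≈ 1.714 μg/mL.

1.7 μg/mL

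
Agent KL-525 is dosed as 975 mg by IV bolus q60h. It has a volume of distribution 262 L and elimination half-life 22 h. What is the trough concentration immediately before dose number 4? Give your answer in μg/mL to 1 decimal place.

0.7 μg/mL

f = (1/2)^(τ/t½) = (1/2)^(60/22) ≈ 0.1510.
C₀ = D/Vd = 975/262 ≈ 3.721 μg/mL.
Before the 4th dose, 3 doses have been given. Superposition: Cmin = C₀·(f + f² + … + f^3).
≈ 3.721 × (0.1510 + 0.0228 + 0.0034) ≈ 3.721 × 0.1772 ≈ 0.659 μg/mL.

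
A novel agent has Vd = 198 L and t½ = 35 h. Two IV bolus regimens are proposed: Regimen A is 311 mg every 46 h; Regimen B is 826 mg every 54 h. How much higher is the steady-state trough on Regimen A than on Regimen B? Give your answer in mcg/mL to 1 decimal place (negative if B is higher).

-1.1 mcg/mL

Regimen A: f = (1/2)^(46/35) ≈ 0.4021; Cmin,ss = (311/198)·f/(1−f) ≈ 1.056 mcg/mL.
Regimen B: f = (1/2)^(54/35) ≈ 0.3432; Cmin,ss = (826/198)·f/(1−f) ≈ 2.180 mcg/mL.
Difference ≈ 1.056 − 2.180 ≈ -1.124 mcg/mL.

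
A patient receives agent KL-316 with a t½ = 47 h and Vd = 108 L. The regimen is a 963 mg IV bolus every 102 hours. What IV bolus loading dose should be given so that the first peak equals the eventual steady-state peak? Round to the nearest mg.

f = (1/2)^(102/47) ≈ 0.222178; accumulation ratio R = 1/(1−f) ≈ 1.28564.
Loading dose to hit Cmax,ss on first dose: D_load = D_maint·R ≈ 963 × 1.28564 ≈ 1238.07 mg.

1238 mg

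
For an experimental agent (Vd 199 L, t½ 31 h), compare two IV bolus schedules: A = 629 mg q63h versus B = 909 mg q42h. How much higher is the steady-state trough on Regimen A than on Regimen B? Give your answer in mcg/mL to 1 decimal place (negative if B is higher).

-1.9 mcg/mL

Regimen A: f = (1/2)^(63/31) ≈ 0.2445; Cmin,ss = (629/199)·f/(1−f) ≈ 1.023 mcg/mL.
Regimen B: f = (1/2)^(42/31) ≈ 0.3910; Cmin,ss = (909/199)·f/(1−f) ≈ 2.933 mcg/mL.
Difference ≈ 1.023 − 2.933 ≈ -1.910 mcg/mL.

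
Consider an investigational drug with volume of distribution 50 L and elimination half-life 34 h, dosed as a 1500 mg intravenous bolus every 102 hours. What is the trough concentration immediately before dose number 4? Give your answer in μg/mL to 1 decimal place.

f = (1/2)^(τ/t½) = (1/2)^(102/34) ≈ 0.1250.
C₀ = D/Vd = 1500/50 ≈ 30.000 μg/mL.
Before the 4th dose, 3 doses have been given. Superposition: Cmin = C₀·(f + f² + … + f^3).
≈ 30.000 × (0.1250 + 0.0156 + 0.0020) ≈ 30.000 × 0.1426 ≈ 4.278 μg/mL.

4.3 μg/mL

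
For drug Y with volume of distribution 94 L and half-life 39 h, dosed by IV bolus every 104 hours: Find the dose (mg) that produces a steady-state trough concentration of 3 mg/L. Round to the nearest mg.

1509 mg

τ/t½ = 104/39 ≈ 2.6667, so f = (1/2)^(104/39) ≈ 0.157490.
Cmin,ss = (D/Vd)·f/(1−f), so D = Cmin,ss·Vd·(1−f)/f.
D = 3 × 94 × (1−f)/f ≈ 3 × 94 × 5.34961 ≈ 1508.59 mg.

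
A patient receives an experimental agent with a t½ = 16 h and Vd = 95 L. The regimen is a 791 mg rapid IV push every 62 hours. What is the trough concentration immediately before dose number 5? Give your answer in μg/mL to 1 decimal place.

f = (1/2)^(τ/t½) = (1/2)^(62/16) ≈ 0.0682.
C₀ = D/Vd = 791/95 ≈ 8.326 μg/mL.
Before the 5th dose, 4 doses have been given. Superposition: Cmin = C₀·(f + f² + … + f^4).
≈ 8.326 × (0.0682 + 0.0047 + 0.0003 + 0.0000) ≈ 8.326 × 0.0732 ≈ 0.609 μg/mL.

0.6 μg/mL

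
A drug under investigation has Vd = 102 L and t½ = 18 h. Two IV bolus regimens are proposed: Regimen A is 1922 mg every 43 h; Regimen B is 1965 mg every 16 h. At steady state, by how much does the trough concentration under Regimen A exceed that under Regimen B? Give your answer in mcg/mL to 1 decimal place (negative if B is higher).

-18.2 mcg/mL

Regimen A: f = (1/2)^(43/18) ≈ 0.1909; Cmin,ss = (1922/102)·f/(1−f) ≈ 4.446 mcg/mL.
Regimen B: f = (1/2)^(16/18) ≈ 0.5400; Cmin,ss = (1965/102)·f/(1−f) ≈ 22.615 mcg/mL.
Difference ≈ 4.446 − 22.615 ≈ -18.169 mcg/mL.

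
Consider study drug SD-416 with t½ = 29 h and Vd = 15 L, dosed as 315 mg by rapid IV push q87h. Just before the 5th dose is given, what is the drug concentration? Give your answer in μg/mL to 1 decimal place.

3.0 μg/mL

f = (1/2)^(τ/t½) = (1/2)^(87/29) ≈ 0.1250.
C₀ = D/Vd = 315/15 ≈ 21.000 μg/mL.
Before the 5th dose, 4 doses have been given. Superposition: Cmin = C₀·(f + f² + … + f^4).
≈ 21.000 × (0.1250 + 0.0156 + 0.0020 + 0.0002) ≈ 21.000 × 0.1428 ≈ 2.999 μg/mL.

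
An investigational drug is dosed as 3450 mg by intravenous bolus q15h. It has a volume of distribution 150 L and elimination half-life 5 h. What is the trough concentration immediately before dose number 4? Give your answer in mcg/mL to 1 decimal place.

f = (1/2)^(τ/t½) = (1/2)^(15/5) ≈ 0.1250.
C₀ = D/Vd = 3450/150 ≈ 23.000 mcg/mL.
Before the 4th dose, 3 doses have been given. Superposition: Cmin = C₀·(f + f² + … + f^3).
≈ 23.000 × (0.1250 + 0.0156 + 0.0020) ≈ 23.000 × 0.1426 ≈ 3.280 mcg/mL.

3.3 mcg/mL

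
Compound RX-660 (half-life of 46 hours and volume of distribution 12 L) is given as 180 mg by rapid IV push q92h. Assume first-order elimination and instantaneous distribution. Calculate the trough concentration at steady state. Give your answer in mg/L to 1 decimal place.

The dosing interval is 2 half-lives, so f = 2^(−2) = 0.25.
At steady state, R = 1/(1 − 0.25) = 4/3.
Single-dose peak C₀ = D/Vd = 180/12 = 15 mg/L.
Steady-state peak Cmax,ss = C₀·R = 15 × 4/3 ≈ 20.000 mg/L.
Steady-state trough Cmin,ss = Cmax,ss·f ≈ 20.000 × 0.25 ≈ 5.000 mg/L.

5.0 mg/L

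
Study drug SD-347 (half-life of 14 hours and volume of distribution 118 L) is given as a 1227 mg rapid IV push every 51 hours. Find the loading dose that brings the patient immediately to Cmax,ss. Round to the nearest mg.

f = (1/2)^(51/14) ≈ 0.080055; accumulation ratio R = 1/(1−f) ≈ 1.08702.
Loading dose to hit Cmax,ss on first dose: D_load = D_maint·R ≈ 1227 × 1.08702 ≈ 1333.77 mg.

1334 mg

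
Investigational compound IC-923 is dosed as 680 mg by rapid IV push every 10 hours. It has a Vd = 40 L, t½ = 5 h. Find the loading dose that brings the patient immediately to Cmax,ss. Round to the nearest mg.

907 mg

f = (1/2)^(10/5) ≈ 0.250000; accumulation ratio R = 1/(1−f) ≈ 1.33333.
Loading dose to hit Cmax,ss on first dose: D_load = D_maint·R ≈ 680 × 1.33333 ≈ 906.66 mg.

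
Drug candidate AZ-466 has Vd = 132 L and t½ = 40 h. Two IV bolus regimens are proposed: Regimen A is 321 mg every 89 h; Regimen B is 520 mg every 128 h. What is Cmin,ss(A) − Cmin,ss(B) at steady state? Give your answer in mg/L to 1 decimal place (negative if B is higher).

Regimen A: f = (1/2)^(89/40) ≈ 0.2139; Cmin,ss = (321/132)·f/(1−f) ≈ 0.662 mg/L.
Regimen B: f = (1/2)^(128/40) ≈ 0.1088; Cmin,ss = (520/132)·f/(1−f) ≈ 0.481 mg/L.
Difference ≈ 0.662 − 0.481 ≈ 0.181 mg/L.

0.2 mg/L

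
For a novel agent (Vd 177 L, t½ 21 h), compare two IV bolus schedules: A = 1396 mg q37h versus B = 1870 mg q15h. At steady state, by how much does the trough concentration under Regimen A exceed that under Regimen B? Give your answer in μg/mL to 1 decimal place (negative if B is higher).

Regimen A: f = (1/2)^(37/21) ≈ 0.2949; Cmin,ss = (1396/177)·f/(1−f) ≈ 3.299 μg/mL.
Regimen B: f = (1/2)^(15/21) ≈ 0.6095; Cmin,ss = (1870/177)·f/(1−f) ≈ 16.490 μg/mL.
Difference ≈ 3.299 − 16.490 ≈ -13.191 μg/mL.

-13.2 μg/mL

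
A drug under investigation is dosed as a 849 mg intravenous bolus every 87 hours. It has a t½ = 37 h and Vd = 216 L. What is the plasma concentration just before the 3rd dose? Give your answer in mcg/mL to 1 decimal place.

f = (1/2)^(τ/t½) = (1/2)^(87/37) ≈ 0.1960.
C₀ = D/Vd = 849/216 ≈ 3.931 mcg/mL.
Before the 3rd dose, 2 doses have been given. Superposition: Cmin = C₀·(f + f²).
≈ 3.931 × (0.1960 + 0.0384) ≈ 3.931 × 0.2344 ≈ 0.921 mcg/mL.

0.9 mcg/mL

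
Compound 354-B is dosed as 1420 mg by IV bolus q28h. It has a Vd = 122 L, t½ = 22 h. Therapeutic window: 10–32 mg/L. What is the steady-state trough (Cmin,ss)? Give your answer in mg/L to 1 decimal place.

τ/t½ = 28/22 ≈ 1.2727, so fraction remaining f = (1/2)^(28/22) ≈ 0.4139.
Each bolus raises the concentration by D/Vd = 1420/122 ≈ 11.639 mg/L.
Steady-state trough Cmin,ss = C₀·f/(1−f) ≈ 11.639 × 0.4139/0.5861 ≈ 8.219 mg/L.
Trough 8.2 mg/L vs MEC 10 mg/L: subtherapeutic.

8.2 mg/L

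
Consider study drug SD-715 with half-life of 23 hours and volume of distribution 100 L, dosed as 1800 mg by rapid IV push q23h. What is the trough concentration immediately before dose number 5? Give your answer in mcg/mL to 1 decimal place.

f = (1/2)^(τ/t½) = (1/2)^(23/23) ≈ 0.5000.
C₀ = D/Vd = 1800/100 ≈ 18.000 mcg/mL.
Before the 5th dose, 4 doses have been given. Superposition: Cmin = C₀·(f + f² + … + f^4).
≈ 18.000 × (0.5000 + 0.2500 + 0.1250 + 0.0625) ≈ 18.000 × 0.9375 ≈ 16.875 mcg/mL.

16.9 mcg/mL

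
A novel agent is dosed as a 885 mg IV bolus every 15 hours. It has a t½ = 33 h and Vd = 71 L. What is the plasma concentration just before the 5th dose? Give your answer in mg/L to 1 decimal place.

f = (1/2)^(τ/t½) = (1/2)^(15/33) ≈ 0.7297.
C₀ = D/Vd = 885/71 ≈ 12.465 mg/L.
Before the 5th dose, 4 doses have been given. Superposition: Cmin = C₀·(f + f² + … + f^4).
≈ 12.465 × (0.7297 + 0.5325 + 0.3885 + 0.2835) ≈ 12.465 × 1.9342 ≈ 24.110 mg/L.

24.1 mg/L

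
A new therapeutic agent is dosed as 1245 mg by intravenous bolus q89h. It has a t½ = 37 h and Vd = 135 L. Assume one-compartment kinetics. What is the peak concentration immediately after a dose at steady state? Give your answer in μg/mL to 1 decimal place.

11.4 μg/mL

k = ln2/t½ = ln2/37 ≈ 0.018734 h⁻¹; fraction remaining f = e^(−kτ) = e^(−0.018734×89) ≈ 0.1888.
Accumulation ratio R = 1/(1 − f) ≈ 1/0.8112 ≈ 1.2327.
Single-dose peak C₀ = D/Vd = 1245/135 ≈ 9.222 μg/mL.
Steady-state peak Cmax,ss = C₀·R ≈ 9.222 × 1.2327 ≈ 11.368 μg/mL.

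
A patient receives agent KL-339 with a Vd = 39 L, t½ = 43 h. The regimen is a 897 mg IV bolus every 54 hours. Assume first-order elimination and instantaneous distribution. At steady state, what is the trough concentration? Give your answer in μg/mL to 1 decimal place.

τ/t½ = 54/43 ≈ 1.2558, so fraction remaining f = (1/2)^(54/43) ≈ 0.4188.
Accumulation ratio R = 1/(1 − f) ≈ 1/0.5812 ≈ 1.7206.
Single-dose peak C₀ = D/Vd = 897/39 ≈ 23.000 μg/mL.
Cmax,ss = C₀/(1 − f) ≈ 23.000/0.5812 ≈ 39.573 μg/mL.
Steady-state trough Cmin,ss = Cmax,ss·f ≈ 39.573 × 0.4188 ≈ 16.573 μg/mL.

16.6 μg/mL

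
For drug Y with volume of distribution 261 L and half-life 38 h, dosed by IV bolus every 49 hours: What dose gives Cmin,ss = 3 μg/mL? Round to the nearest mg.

τ/t½ = 49/38 ≈ 1.2895, so f = (1/2)^(49/38) ≈ 0.409100.
Cmin,ss = (D/Vd)·f/(1−f), so D = Cmin,ss·Vd·(1−f)/f.
D = 3 × 261 × (1−f)/f ≈ 3 × 261 × 1.44439 ≈ 1130.96 mg.

1131 mg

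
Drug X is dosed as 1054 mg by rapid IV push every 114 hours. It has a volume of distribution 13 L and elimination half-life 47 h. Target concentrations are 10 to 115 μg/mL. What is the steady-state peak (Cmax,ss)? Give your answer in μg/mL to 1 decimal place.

Over one 114-h interval, 114/47 ≈ 2.4255 half-lives elapse, leaving f ≈ 0.1861 of each dose.
At steady state, accumulation factor R = 1/(1 − e^(−kτ)) ≈ 1.2287.
Single-dose peak C₀ = D/Vd = 1054/13 ≈ 81.077 μg/mL.
Steady-state peak Cmax,ss = C₀·R ≈ 81.077 × 1.2287 ≈ 99.619 μg/mL.
Peak 99.6 μg/mL vs MTC 115 μg/mL: below toxic threshold.

99.6 μg/mL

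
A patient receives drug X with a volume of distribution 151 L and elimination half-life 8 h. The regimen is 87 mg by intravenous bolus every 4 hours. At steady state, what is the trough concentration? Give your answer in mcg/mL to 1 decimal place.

Over one 4-h interval, 4/8 ≈ 0.5 half-lives elapse, leaving f ≈ 0.7071 of each dose.
At steady state, accumulation factor R = 1/(1 − e^(−kτ)) ≈ 3.4141.
Single-dose peak C₀ = D/Vd = 87/151 ≈ 0.576 mcg/mL.
Steady-state peak Cmax,ss = C₀·R ≈ 0.576 × 3.4141 ≈ 1.967 mcg/mL.
Steady-state trough Cmin,ss = Cmax,ss·f ≈ 1.967 × 0.7071 ≈ 1.391 mcg/mL.

1.4 mcg/mL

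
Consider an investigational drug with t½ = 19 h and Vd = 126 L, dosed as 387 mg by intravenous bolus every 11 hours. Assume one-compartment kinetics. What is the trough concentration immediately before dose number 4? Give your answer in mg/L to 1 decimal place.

4.4 mg/L

f = (1/2)^(τ/t½) = (1/2)^(11/19) ≈ 0.6695.
C₀ = D/Vd = 387/126 ≈ 3.071 mg/L.
Before the 4th dose, 3 doses have been given. Superposition: Cmin = C₀·(f + f² + … + f^3).
≈ 3.071 × (0.6695 + 0.4482 + 0.3001) ≈ 3.071 × 1.4178 ≈ 4.354 mg/L.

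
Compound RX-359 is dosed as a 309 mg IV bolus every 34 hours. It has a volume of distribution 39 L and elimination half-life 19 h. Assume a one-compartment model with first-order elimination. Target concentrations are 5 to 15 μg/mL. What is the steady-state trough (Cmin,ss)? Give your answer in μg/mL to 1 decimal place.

3.2 μg/mL

Over one 34-h interval, 34/19 ≈ 1.7895 half-lives elapse, leaving f ≈ 0.2893 of each dose.
At steady state, accumulation factor R = 1/(1 − e^(−kτ)) ≈ 1.4071.
Single-dose peak C₀ = D/Vd = 309/39 ≈ 7.923 μg/mL.
Steady-state peak Cmax,ss = C₀·R ≈ 7.923 × 1.4071 ≈ 11.148 μg/mL.
Steady-state trough Cmin,ss = Cmax,ss·f ≈ 11.148 × 0.2893 ≈ 3.225 μg/mL.
Trough 3.2 μg/mL vs MEC 5 μg/mL: subtherapeutic.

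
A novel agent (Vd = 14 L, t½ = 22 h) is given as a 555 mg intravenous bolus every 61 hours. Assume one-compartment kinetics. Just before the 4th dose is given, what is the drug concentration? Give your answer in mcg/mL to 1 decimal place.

6.8 mcg/mL

f = (1/2)^(τ/t½) = (1/2)^(61/22) ≈ 0.1463.
C₀ = D/Vd = 555/14 ≈ 39.643 mcg/mL.
Before the 4th dose, 3 doses have been given. Superposition: Cmin = C₀·(f + f² + … + f^3).
≈ 39.643 × (0.1463 + 0.0214 + 0.0031) ≈ 39.643 × 0.1708 ≈ 6.771 mcg/mL.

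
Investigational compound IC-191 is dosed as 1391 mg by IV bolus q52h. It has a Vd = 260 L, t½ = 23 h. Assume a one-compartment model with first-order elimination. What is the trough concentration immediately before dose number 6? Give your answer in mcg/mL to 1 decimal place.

f = (1/2)^(τ/t½) = (1/2)^(52/23) ≈ 0.2086.
C₀ = D/Vd = 1391/260 ≈ 5.350 mcg/mL.
Before the 6th dose, 5 doses have been given. Superposition: Cmin = C₀·(f + f² + … + f^5).
≈ 5.350 × (0.2086 + 0.0435 + 0.0091 + 0.0019 + 0.0004) ≈ 5.350 × 0.2635 ≈ 1.410 mcg/mL.

1.4 mcg/mL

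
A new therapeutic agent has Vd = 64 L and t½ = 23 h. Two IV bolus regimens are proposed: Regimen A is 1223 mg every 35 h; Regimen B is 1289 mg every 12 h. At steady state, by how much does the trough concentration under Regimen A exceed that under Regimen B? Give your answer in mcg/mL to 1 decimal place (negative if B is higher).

-36.0 mcg/mL

Regimen A: f = (1/2)^(35/23) ≈ 0.3483; Cmin,ss = (1223/64)·f/(1−f) ≈ 10.213 mcg/mL.
Regimen B: f = (1/2)^(12/23) ≈ 0.6965; Cmin,ss = (1289/64)·f/(1−f) ≈ 46.221 mcg/mL.
Difference ≈ 10.213 − 46.221 ≈ -36.008 mcg/mL.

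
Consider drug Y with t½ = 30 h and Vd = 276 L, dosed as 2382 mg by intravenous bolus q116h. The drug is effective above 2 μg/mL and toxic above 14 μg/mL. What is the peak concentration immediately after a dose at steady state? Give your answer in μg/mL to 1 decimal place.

τ/t½ = 116/30 ≈ 3.8667, so fraction remaining f = (1/2)^(116/30) ≈ 0.0686.
Accumulation ratio R = 1/(1 − f) ≈ 1/0.9314 ≈ 1.0737.
Single-dose peak C₀ = D/Vd = 2382/276 ≈ 8.630 μg/mL.
Cmax,ss = C₀/(1 − f) ≈ 8.630/0.9314 ≈ 9.266 μg/mL.
Peak 9.3 μg/mL vs MTC 14 μg/mL: below toxic threshold.

9.3 μg/mL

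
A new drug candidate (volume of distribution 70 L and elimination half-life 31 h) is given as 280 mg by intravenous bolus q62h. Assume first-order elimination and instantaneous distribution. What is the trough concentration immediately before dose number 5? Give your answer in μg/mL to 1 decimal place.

1.3 μg/mL

f = (1/2)^(τ/t½) = (1/2)^(62/31) ≈ 0.2500.
C₀ = D/Vd = 280/70 ≈ 4.000 μg/mL.
Before the 5th dose, 4 doses have been given. Superposition: Cmin = C₀·(f + f² + … + f^4).
≈ 4.000 × (0.2500 + 0.0625 + 0.0156 + 0.0039) ≈ 4.000 × 0.3320 ≈ 1.328 μg/mL.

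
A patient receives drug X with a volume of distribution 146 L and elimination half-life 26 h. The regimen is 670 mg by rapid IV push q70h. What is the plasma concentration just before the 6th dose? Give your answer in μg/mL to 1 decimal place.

0.8 μg/mL

f = (1/2)^(τ/t½) = (1/2)^(70/26) ≈ 0.1547.
C₀ = D/Vd = 670/146 ≈ 4.589 μg/mL.
Before the 6th dose, 5 doses have been given. Superposition: Cmin = C₀·(f + f² + … + f^5).
≈ 4.589 × (0.1547 + 0.0239 + 0.0037 + 0.0006 + 0.0001) ≈ 4.589 × 0.1830 ≈ 0.840 μg/mL.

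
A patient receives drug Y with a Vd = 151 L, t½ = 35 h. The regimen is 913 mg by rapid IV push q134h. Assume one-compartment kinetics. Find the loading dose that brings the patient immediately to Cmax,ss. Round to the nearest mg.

982 mg

f = (1/2)^(134/35) ≈ 0.070386; accumulation ratio R = 1/(1−f) ≈ 1.07572.
Loading dose to hit Cmax,ss on first dose: D_load = D_maint·R ≈ 913 × 1.07572 ≈ 982.13 mg.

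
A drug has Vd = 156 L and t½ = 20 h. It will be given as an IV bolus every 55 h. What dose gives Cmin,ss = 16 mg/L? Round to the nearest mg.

14295 mg

τ/t½ = 55/20 ≈ 2.75, so f = (1/2)^(55/20) ≈ 0.148651.
Cmin,ss = (D/Vd)·f/(1−f), so D = Cmin,ss·Vd·(1−f)/f.
D = 16 × 156 × (1−f)/f ≈ 16 × 156 × 5.72717 ≈ 14295.02 mg.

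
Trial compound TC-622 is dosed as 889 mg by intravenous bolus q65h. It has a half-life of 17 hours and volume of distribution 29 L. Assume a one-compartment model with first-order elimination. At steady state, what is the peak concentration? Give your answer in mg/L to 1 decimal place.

33.0 mg/L

Over one 65-h interval, 65/17 ≈ 3.8235 half-lives elapse, leaving f ≈ 0.0706 of each dose.
Accumulation ratio R = 1/(1 − f) ≈ 1/0.9294 ≈ 1.0760.
Each bolus raises the concentration by D/Vd = 889/29 ≈ 30.655 mg/L.
Steady-state peak Cmax,ss = C₀·R ≈ 30.655 × 1.0760 ≈ 32.985 mg/L.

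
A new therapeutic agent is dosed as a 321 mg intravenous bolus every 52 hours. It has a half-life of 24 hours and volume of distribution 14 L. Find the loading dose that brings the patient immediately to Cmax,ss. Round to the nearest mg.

413 mg

f = (1/2)^(52/24) ≈ 0.222725; accumulation ratio R = 1/(1−f) ≈ 1.28655.
Loading dose to hit Cmax,ss on first dose: D_load = D_maint·R ≈ 321 × 1.28655 ≈ 412.98 mg.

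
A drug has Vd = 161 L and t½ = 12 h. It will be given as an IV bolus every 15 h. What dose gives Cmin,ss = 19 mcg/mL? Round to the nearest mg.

τ/t½ = 15/12 ≈ 1.25, so f = (1/2)^(15/12) ≈ 0.420448.
Cmin,ss = (D/Vd)·f/(1−f), so D = Cmin,ss·Vd·(1−f)/f.
D = 19 × 161 × (1−f)/f ≈ 19 × 161 × 1.37842 ≈ 4216.59 mg.

4217 mg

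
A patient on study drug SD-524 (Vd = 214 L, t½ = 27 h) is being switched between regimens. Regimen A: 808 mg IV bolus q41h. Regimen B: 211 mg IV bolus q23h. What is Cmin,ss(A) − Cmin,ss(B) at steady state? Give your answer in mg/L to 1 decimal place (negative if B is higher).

0.8 mg/L

Regimen A: f = (1/2)^(41/27) ≈ 0.3490; Cmin,ss = (808/214)·f/(1−f) ≈ 2.024 mg/L.
Regimen B: f = (1/2)^(23/27) ≈ 0.5541; Cmin,ss = (211/214)·f/(1−f) ≈ 1.225 mg/L.
Difference ≈ 2.024 − 1.225 ≈ 0.799 mg/L.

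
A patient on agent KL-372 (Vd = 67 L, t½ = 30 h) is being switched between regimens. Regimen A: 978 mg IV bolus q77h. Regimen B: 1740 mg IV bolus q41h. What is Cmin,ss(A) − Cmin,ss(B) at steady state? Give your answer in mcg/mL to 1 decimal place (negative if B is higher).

Regimen A: f = (1/2)^(77/30) ≈ 0.1688; Cmin,ss = (978/67)·f/(1−f) ≈ 2.964 mcg/mL.
Regimen B: f = (1/2)^(41/30) ≈ 0.3878; Cmin,ss = (1740/67)·f/(1−f) ≈ 16.451 mcg/mL.
Difference ≈ 2.964 − 16.451 ≈ -13.487 mcg/mL.

-13.5 mcg/mL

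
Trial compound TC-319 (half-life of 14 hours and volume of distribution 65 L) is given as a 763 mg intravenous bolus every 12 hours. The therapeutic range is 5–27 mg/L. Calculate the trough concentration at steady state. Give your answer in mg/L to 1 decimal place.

k = ln2/t½ = ln2/14 ≈ 0.049511 h⁻¹; fraction remaining f = e^(−kτ) = e^(−0.049511×12) ≈ 0.5520.
Accumulation ratio R = 1/(1 − f) ≈ 1/0.4480 ≈ 2.2321.
Each bolus raises the concentration by D/Vd = 763/65 ≈ 11.738 mg/L.
Cmax,ss = C₀/(1 − f) ≈ 11.738/0.4480 ≈ 26.201 mg/L.
One interval later, Cmin,ss = Cmax,ss·e^(−kτ) ≈ 26.201 × 0.5520 ≈ 14.463 mg/L.
Trough 14.5 mg/L vs MEC 5 mg/L: adequate.

14.5 mg/L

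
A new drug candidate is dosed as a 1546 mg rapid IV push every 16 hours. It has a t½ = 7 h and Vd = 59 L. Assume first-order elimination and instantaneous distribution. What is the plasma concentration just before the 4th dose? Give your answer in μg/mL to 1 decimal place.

f = (1/2)^(τ/t½) = (1/2)^(16/7) ≈ 0.2051.
C₀ = D/Vd = 1546/59 ≈ 26.203 μg/mL.
Before the 4th dose, 3 doses have been given. Superposition: Cmin = C₀·(f + f² + … + f^3).
≈ 26.203 × (0.2051 + 0.0421 + 0.0086) ≈ 26.203 × 0.2558 ≈ 6.703 μg/mL.

6.7 μg/mL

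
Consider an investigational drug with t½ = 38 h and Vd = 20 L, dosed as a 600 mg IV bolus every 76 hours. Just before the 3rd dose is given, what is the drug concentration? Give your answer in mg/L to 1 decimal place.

f = (1/2)^(τ/t½) = (1/2)^(76/38) ≈ 0.2500.
C₀ = D/Vd = 600/20 ≈ 30.000 mg/L.
Before the 3rd dose, 2 doses have been given. Superposition: Cmin = C₀·(f + f²).
≈ 30.000 × (0.2500 + 0.0625) ≈ 30.000 × 0.3125 ≈ 9.375 mg/L.

9.4 mg/L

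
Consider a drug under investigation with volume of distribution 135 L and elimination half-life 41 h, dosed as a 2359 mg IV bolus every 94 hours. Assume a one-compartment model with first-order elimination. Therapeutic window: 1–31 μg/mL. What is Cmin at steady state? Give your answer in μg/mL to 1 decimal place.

4.5 μg/mL

Over one 94-h interval, 94/41 ≈ 2.2927 half-lives elapse, leaving f ≈ 0.2041 of each dose.
Each bolus raises the concentration by D/Vd = 2359/135 ≈ 17.474 μg/mL.
Steady-state trough Cmin,ss = C₀·f/(1−f) ≈ 17.474 × 0.2041/0.7959 ≈ 4.481 μg/mL.
Trough 4.5 μg/mL vs MEC 1 μg/mL: adequate.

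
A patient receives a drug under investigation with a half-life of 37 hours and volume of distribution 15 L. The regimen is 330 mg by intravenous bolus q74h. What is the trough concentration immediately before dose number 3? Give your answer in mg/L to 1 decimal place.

6.9 mg/L

f = (1/2)^(τ/t½) = (1/2)^(74/37) ≈ 0.2500.
C₀ = D/Vd = 330/15 ≈ 22.000 mg/L.
Before the 3rd dose, 2 doses have been given. Superposition: Cmin = C₀·(f + f²).
≈ 22.000 × (0.2500 + 0.0625) ≈ 22.000 × 0.3125 ≈ 6.875 mg/L.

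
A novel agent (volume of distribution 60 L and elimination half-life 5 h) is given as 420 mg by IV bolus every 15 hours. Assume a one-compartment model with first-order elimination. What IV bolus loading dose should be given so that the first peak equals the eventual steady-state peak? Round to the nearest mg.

f = (1/2)^(15/5) ≈ 0.125000; accumulation ratio R = 1/(1−f) ≈ 1.14286.
Loading dose to hit Cmax,ss on first dose: D_load = D_maint·R ≈ 420 × 1.14286 ≈ 480.00 mg.

480 mg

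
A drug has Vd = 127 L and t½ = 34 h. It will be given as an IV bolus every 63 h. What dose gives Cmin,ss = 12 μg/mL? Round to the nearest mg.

τ/t½ = 63/34 ≈ 1.8529, so f = (1/2)^(63/34) ≈ 0.276827.
Cmin,ss = (D/Vd)·f/(1−f), so D = Cmin,ss·Vd·(1−f)/f.
D = 12 × 127 × (1−f)/f ≈ 12 × 127 × 2.61236 ≈ 3981.24 mg.

3981 mg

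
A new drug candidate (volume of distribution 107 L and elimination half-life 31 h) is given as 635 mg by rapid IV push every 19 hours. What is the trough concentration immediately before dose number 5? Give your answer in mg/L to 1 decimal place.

f = (1/2)^(τ/t½) = (1/2)^(19/31) ≈ 0.6539.
C₀ = D/Vd = 635/107 ≈ 5.935 mg/L.
Before the 5th dose, 4 doses have been given. Superposition: Cmin = C₀·(f + f² + … + f^4).
≈ 5.935 × (0.6539 + 0.4276 + 0.2796 + 0.1828) ≈ 5.935 × 1.5439 ≈ 9.163 mg/L.

9.2 mg/L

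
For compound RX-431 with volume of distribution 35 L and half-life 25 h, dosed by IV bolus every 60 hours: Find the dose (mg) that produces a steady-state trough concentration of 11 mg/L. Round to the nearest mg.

1647 mg

τ/t½ = 60/25 ≈ 2.4, so f = (1/2)^(60/25) ≈ 0.189465.
Cmin,ss = (D/Vd)·f/(1−f), so D = Cmin,ss·Vd·(1−f)/f.
D = 11 × 35 × (1−f)/f ≈ 11 × 35 × 4.27802 ≈ 1647.04 mg.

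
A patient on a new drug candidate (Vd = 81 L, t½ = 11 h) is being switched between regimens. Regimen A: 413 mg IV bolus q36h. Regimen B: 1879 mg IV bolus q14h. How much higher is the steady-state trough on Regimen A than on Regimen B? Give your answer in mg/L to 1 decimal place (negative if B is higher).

Regimen A: f = (1/2)^(36/11) ≈ 0.1035; Cmin,ss = (413/81)·f/(1−f) ≈ 0.589 mg/L.
Regimen B: f = (1/2)^(14/11) ≈ 0.4139; Cmin,ss = (1879/81)·f/(1−f) ≈ 16.382 mg/L.
Difference ≈ 0.589 − 16.382 ≈ -15.793 mg/L.

-15.8 mg/L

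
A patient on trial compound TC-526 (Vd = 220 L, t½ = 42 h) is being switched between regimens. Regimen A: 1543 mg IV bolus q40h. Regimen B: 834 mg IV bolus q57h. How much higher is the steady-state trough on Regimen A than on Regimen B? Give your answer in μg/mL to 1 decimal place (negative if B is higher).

5.1 μg/mL

Regimen A: f = (1/2)^(40/42) ≈ 0.5168; Cmin,ss = (1543/220)·f/(1−f) ≈ 7.501 μg/mL.
Regimen B: f = (1/2)^(57/42) ≈ 0.3904; Cmin,ss = (834/220)·f/(1−f) ≈ 2.428 μg/mL.
Difference ≈ 7.501 − 2.428 ≈ 5.073 μg/mL.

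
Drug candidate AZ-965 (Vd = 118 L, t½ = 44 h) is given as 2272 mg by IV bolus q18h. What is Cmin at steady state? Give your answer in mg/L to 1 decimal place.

k = ln2/t½ = ln2/44 ≈ 0.015753 h⁻¹; fraction remaining f = e^(−kτ) = e^(−0.015753×18) ≈ 0.7531.
Accumulation ratio R = 1/(1 − f) ≈ 1/0.2469 ≈ 4.0502.
Each bolus raises the concentration by D/Vd = 2272/118 ≈ 19.254 mg/L.
Steady-state peak Cmax,ss = C₀·R ≈ 19.254 × 4.0502 ≈ 77.983 mg/L.
Steady-state trough Cmin,ss = Cmax,ss·f ≈ 77.983 × 0.7531 ≈ 58.729 mg/L.

58.7 mg/L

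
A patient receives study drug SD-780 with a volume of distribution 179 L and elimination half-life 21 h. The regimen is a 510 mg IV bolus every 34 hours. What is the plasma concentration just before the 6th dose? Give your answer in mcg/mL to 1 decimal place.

f = (1/2)^(τ/t½) = (1/2)^(34/21) ≈ 0.3256.
C₀ = D/Vd = 510/179 ≈ 2.849 mcg/mL.
Before the 6th dose, 5 doses have been given. Superposition: Cmin = C₀·(f + f² + … + f^5).
≈ 2.849 × (0.3256 + 0.1060 + 0.0345 + 0.0112 + 0.0037) ≈ 2.849 × 0.4810 ≈ 1.370 mcg/mL.

1.4 mcg/mL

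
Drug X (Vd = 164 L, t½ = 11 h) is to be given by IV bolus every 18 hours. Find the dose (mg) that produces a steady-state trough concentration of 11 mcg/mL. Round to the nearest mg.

3804 mg

τ/t½ = 18/11 ≈ 1.6364, so f = (1/2)^(18/11) ≈ 0.321666.
Cmin,ss = (D/Vd)·f/(1−f), so D = Cmin,ss·Vd·(1−f)/f.
D = 11 × 164 × (1−f)/f ≈ 11 × 164 × 2.10881 ≈ 3804.29 mg.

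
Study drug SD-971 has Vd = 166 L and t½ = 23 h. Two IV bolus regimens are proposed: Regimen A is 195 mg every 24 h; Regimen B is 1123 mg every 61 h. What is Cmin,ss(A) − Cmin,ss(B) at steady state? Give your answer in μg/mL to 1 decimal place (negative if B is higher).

-0.2 μg/mL

Regimen A: f = (1/2)^(24/23) ≈ 0.4852; Cmin,ss = (195/166)·f/(1−f) ≈ 1.107 μg/mL.
Regimen B: f = (1/2)^(61/23) ≈ 0.1591; Cmin,ss = (1123/166)·f/(1−f) ≈ 1.280 μg/mL.
Difference ≈ 1.107 − 1.280 ≈ -0.173 μg/mL.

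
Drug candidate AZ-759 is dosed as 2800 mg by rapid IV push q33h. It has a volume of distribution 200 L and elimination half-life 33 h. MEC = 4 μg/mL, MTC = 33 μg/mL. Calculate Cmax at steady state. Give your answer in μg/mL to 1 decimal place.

28.0 μg/mL

τ = 33 h = 1 half-life, so f = (1/2)^1 = 0.5.
At steady state, R = 1/(1 − 0.5) = 2/1.
Single-dose peak C₀ = D/Vd = 2800/200 = 14 μg/mL.
Steady-state peak Cmax,ss = C₀·R = 14 × 2/1 ≈ 28.000 μg/mL.
Peak 28.0 μg/mL vs MTC 33 μg/mL: below toxic threshold.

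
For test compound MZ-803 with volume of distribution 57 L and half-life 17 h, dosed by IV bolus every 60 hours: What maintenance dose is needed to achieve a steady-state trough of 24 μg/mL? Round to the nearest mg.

τ/t½ = 60/17 ≈ 3.5294, so f = (1/2)^(60/17) ≈ 0.086605.
Cmin,ss = (D/Vd)·f/(1−f), so D = Cmin,ss·Vd·(1−f)/f.
D = 24 × 57 × (1−f)/f ≈ 24 × 57 × 10.54668 ≈ 14427.86 mg.

14428 mg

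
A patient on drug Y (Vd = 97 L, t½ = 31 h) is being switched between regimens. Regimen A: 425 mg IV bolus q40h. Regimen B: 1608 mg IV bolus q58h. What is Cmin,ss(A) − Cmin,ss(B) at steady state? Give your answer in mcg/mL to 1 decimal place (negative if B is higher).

-3.2 mcg/mL

Regimen A: f = (1/2)^(40/31) ≈ 0.4089; Cmin,ss = (425/97)·f/(1−f) ≈ 3.031 mcg/mL.
Regimen B: f = (1/2)^(58/31) ≈ 0.2734; Cmin,ss = (1608/97)·f/(1−f) ≈ 6.238 mcg/mL.
Difference ≈ 3.031 − 6.238 ≈ -3.207 mcg/mL.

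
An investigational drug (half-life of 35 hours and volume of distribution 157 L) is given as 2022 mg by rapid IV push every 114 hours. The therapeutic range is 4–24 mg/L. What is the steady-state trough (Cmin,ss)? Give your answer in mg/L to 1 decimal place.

k = ln2/t½ = ln2/35 ≈ 0.019804 h⁻¹; fraction remaining f = e^(−kτ) = e^(−0.019804×114) ≈ 0.1046.
Each bolus raises the concentration by D/Vd = 2022/157 ≈ 12.879 mg/L.
Steady-state trough Cmin,ss = C₀·f/(1−f) ≈ 12.879 × 0.1046/0.8954 ≈ 1.505 mg/L.
Trough 1.5 mg/L vs MEC 4 mg/L: subtherapeutic.

1.5 mg/L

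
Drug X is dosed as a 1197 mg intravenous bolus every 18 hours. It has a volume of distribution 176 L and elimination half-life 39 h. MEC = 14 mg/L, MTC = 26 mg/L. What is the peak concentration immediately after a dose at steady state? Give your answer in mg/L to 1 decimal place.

τ/t½ = 18/39 ≈ 0.46154, so fraction remaining f = (1/2)^(18/39) ≈ 0.7262.
Accumulation ratio R = 1/(1 − f) ≈ 1/0.2738 ≈ 3.6523.
Single-dose peak C₀ = D/Vd = 1197/176 ≈ 6.801 mg/L.
Cmax,ss = C₀/(1 − f) ≈ 6.801/0.2738 ≈ 24.839 mg/L.
Peak 24.8 mg/L vs MTC 26 mg/L: below toxic threshold.

24.8 mg/L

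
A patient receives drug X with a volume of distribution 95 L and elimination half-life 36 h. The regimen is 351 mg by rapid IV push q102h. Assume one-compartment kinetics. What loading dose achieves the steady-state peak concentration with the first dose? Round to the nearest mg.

408 mg

f = (1/2)^(102/36) ≈ 0.140308; accumulation ratio R = 1/(1−f) ≈ 1.16321.
Loading dose to hit Cmax,ss on first dose: D_load = D_maint·R ≈ 351 × 1.16321 ≈ 408.29 mg.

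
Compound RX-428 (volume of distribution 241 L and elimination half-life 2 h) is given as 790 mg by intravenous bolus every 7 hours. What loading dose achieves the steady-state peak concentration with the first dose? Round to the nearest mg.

867 mg

f = (1/2)^(7/2) ≈ 0.088388; accumulation ratio R = 1/(1−f) ≈ 1.09696.
Loading dose to hit Cmax,ss on first dose: D_load = D_maint·R ≈ 790 × 1.09696 ≈ 866.60 mg.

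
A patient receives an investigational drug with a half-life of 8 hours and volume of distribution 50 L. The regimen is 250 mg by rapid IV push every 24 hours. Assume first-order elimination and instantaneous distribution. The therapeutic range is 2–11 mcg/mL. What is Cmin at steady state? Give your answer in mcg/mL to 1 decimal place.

0.7 mcg/mL

The dosing interval is 3 half-lives, so f = 2^(−3) = 0.125.
At steady state, R = 1/(1 − 0.125) = 8/7.
Single-dose peak C₀ = D/Vd = 250/50 = 5 mcg/mL.
Steady-state peak Cmax,ss = C₀·R = 5 × 8/7 ≈ 5.714 mcg/mL.
Steady-state trough Cmin,ss = Cmax,ss·f ≈ 5.714 × 0.125 ≈ 0.714 mcg/mL.
Trough 0.7 mcg/mL vs MEC 2 mcg/mL: subtherapeutic.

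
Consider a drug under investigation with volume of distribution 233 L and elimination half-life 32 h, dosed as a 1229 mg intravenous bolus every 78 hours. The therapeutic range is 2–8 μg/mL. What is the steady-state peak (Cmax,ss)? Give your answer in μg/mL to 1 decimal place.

6.5 μg/mL

Over one 78-h interval, 78/32 ≈ 2.4375 half-lives elapse, leaving f ≈ 0.1846 of each dose.
At steady state, accumulation factor R = 1/(1 − e^(−kτ)) ≈ 1.2264.
Each bolus raises the concentration by D/Vd = 1229/233 ≈ 5.275 μg/mL.
Cmax,ss = C₀/(1 − f) ≈ 5.275/0.8154 ≈ 6.469 μg/mL.
Peak 6.5 μg/mL vs MTC 8 μg/mL: below toxic threshold.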